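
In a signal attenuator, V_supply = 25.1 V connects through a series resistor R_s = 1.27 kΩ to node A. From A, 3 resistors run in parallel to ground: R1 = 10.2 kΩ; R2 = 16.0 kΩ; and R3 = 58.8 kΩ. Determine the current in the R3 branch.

Parallel bank: R_p = 1/(1/10.2 + 1/16.0 + 1/58.8) = 5.632 kΩ.
V_A = 25.1 × 5.632/6.902 = 20.48 V.
I(R3) = V_A / R3 = 20.48/58.8 = 0.3483 mA.
(Check via current divider: I_total = 3.636 mA; share G_k/ΣG = 0.09579 → same result.)

I ≈ 0.348 mA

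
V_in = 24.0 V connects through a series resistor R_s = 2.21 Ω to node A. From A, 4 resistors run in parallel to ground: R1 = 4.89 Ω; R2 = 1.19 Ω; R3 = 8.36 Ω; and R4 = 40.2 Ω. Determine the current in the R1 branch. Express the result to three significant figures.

Combine the parallel branches: R_p = (1/4.89 + 1/1.19 + 1/8.36 + 1/40.2)⁻¹ = 0.8408 Ω.
V_A = 24.0 × 0.8408/3.051 = 6.614 V.
I(R1) = V_A / R1 = 6.614/4.89 = 1.353 A.

I ≈ 1.35 A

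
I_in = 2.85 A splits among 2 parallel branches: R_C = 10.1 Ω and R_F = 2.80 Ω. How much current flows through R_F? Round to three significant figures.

I ≈ 2.23 A

For two parallel branches, I_k = I_in · (other R)/(sum of R).
So I = 2.85 × 10.1/12.90 = 2.231 A.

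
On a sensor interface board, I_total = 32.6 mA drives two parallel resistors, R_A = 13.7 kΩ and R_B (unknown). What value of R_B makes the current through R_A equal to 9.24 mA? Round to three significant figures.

The fraction through R_A equals R_B/(R_A+R_B).
9.24/32.6 = R_B/(R_A + R_B) → R_B = R_A · (0.2834)/(1 − 0.2834) = 13.7 × 0.3955 = 5.419 kΩ.

R_B ≈ 5.42 kΩ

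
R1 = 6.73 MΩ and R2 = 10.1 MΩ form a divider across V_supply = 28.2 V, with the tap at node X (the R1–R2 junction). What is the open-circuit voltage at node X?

V_th ≈ 16.9 V

V_th is the unloaded tap voltage: V_supply · R2/(R1+R2) = 28.2 × 0.6001 = 16.92 V.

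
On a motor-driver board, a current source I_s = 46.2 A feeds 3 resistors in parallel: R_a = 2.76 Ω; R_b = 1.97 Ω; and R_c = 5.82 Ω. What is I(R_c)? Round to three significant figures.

Total conductance ΣG = 1/2.76 + 1/1.97 + 1/5.82 = 1.042 (units of 1/Ω).
By the current-divider rule, I = I_s · G_k/ΣG = 46.2 × 0.1649 = 7.620 A.

I ≈ 7.62 A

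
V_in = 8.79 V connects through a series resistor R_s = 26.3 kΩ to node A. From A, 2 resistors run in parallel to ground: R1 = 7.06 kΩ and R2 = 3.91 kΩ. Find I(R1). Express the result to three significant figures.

I ≈ 0.109 mA

Parallel bank: R_p = 1/(1/7.06 + 1/3.91) = 2.516 kΩ.
V_A = 8.79 × 2.516/28.82 = 0.7676 V.
Branch current I = V_A/R1 = 0.7676/7.06 = 0.1087 mA.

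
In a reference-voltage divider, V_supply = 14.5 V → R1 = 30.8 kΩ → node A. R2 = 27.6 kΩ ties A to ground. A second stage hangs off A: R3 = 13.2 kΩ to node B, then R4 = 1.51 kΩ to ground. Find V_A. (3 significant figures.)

V_A ≈ 3.44 V

Node A sees R2 in parallel with the series input of stage 2, R3 + R4 = 14.71 kΩ.
R2 ‖ (R3+R4) = 9.596 kΩ.
First divider: V_A = V_supply · 9.596/(30.8 + 9.596) = 3.444 V.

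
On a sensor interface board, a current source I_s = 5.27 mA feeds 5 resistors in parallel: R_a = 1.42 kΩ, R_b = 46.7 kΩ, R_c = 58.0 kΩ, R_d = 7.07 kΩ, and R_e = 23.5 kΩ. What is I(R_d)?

I ≈ 0.804 mA

ΣG = 1/1.42 + 1/46.7 + 1/58.0 + 1/7.07 + 1/23.5 = 0.9269.
R_d takes the fraction G_k/ΣG = 0.1414/0.9269 = 0.1526, so I = 5.27 × 0.1526 = 0.8042 mA.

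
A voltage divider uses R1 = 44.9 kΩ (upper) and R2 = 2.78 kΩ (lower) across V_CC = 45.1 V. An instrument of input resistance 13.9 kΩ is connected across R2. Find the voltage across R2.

The load sits in parallel with R2, giving an effective lower resistance R2' = R2·R_L/(R2+R_L) = 2.317 kΩ.
Now apply the divider: V_out = 45.1 × 0.04906 = 2.213 V.
(Unloaded it would be 2.63 V; the load pulls it down.)

V_out ≈ 2.21 V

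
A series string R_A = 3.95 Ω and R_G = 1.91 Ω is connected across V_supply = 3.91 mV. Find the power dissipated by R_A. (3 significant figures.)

P ≈ 1.76 µW

Series current I = V_supply/ΣR = 3.91/5.860 = 0.6672 mA.
V(R_A) = I·R = 2.636 mV; P = V·I = 2.636 × 0.6672 = 1.759 µW.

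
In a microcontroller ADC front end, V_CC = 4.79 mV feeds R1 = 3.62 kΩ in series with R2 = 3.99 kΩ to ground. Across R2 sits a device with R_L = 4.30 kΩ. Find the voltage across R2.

The load sits in parallel with R2, giving an effective lower resistance R2' = R2·R_L/(R2+R_L) = 2.070 kΩ.
Voltage divider with the loaded lower leg: V_out = 4.79 × 2.070/(3.62 + 2.070) = 4.79 × 0.3638 = 1.742 mV.

V_out ≈ 1.74 mV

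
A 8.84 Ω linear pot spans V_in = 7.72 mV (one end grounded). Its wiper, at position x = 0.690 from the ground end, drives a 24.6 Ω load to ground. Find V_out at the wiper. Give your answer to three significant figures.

V_out ≈ 4.95 mV

Lower segment x·R_p = 6.100 Ω; upper segment (1−x)·R_p = 2.740 Ω.
Lower segment in parallel with the load: 6.100 ‖ 24.6 = 4.888 Ω.
Then V_out = V_in · 4.888/(2.740 + 4.888) = 4.947 mV.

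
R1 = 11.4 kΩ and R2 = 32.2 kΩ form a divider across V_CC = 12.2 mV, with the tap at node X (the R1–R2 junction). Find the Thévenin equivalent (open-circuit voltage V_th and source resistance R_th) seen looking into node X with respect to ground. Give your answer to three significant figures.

V_th ≈ 9.01 mV, R_th ≈ 8.42 kΩ

With X open, the divider is unloaded: V_th = 12.2 × 32.2/43.60 = 9.010 mV.
Looking into X with the source shorted: R_th = R1·R2/(R1+R2) = 11.40 × 32.2/43.60 = 8.419 kΩ.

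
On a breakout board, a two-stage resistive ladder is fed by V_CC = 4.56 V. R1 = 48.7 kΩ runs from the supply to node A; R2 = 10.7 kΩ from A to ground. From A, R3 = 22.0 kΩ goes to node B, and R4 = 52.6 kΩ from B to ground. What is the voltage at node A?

V_A ≈ 0.735 V

Looking into the second stage from A: R3 + R4 = 74.60 kΩ appears in parallel with R2.
R2 ‖ (R3+R4) = 9.358 kΩ.
So V_A = 4.56 × 0.1612 = 0.7350 V.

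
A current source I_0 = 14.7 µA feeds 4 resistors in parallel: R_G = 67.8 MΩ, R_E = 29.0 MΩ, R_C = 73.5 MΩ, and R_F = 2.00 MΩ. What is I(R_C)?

ΣG = 1/67.8 + 1/29.0 + 1/73.5 + 1/2.00 = 0.5628.
By the current-divider rule, I = I_0 · G_k/ΣG = 14.7 × 0.02417 = 0.3553 µA.

I ≈ 0.355 µA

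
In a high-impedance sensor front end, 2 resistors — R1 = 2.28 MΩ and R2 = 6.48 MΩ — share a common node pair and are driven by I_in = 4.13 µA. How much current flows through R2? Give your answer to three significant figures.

I ≈ 1.07 µA

For two parallel branches, I_k = I_in · (other R)/(sum of R).
I(R2) = 4.13 × 2.28/(2.28 + 6.48) = 4.13 × 0.2603 = 1.075 µA.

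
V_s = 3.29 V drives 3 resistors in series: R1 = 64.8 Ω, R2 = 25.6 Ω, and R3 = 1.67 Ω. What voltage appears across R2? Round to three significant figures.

ΣR = 64.8 + 25.6 + 1.67 = 92.07 Ω.
By the voltage-divider rule, V = 3.29 × 25.60/92.07 = 0.9148 V.

V ≈ 0.915 V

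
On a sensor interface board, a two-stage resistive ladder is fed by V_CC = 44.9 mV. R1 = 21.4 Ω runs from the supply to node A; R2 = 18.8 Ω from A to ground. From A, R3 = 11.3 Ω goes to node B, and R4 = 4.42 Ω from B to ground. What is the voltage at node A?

V_A ≈ 12.8 mV

Looking into the second stage from A: R3 + R4 = 15.72 Ω appears in parallel with R2.
R2 ‖ (R3+R4) = 8.561 Ω.
V_A = 44.9 × 8.561/(21.4 + 8.561) = 12.83 mV.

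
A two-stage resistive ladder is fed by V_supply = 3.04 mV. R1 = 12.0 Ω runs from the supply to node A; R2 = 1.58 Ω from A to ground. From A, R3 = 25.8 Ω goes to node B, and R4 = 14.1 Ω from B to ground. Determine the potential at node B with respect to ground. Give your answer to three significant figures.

V_B ≈ 0.121 mV

Node A sees R2 in parallel with the series input of stage 2, R3 + R4 = 39.90 Ω.
R2 ‖ (R3+R4) = 1.520 Ω.
So V_A = 3.04 × 0.1124 = 0.3417 mV.
Then the unloaded second divider: V_B = V_A × R4/(R3+R4) = 0.3417 × 0.3534 = 0.1208 mV.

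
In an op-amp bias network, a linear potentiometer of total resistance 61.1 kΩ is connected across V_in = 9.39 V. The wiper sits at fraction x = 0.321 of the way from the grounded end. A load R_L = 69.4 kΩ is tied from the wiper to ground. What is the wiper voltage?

Split the track: R_lower = x·R_p = 19.61 kΩ, R_upper = (1−x)·R_p = 41.49 kΩ.
R_L loads the lower segment: effective lower R = 15.29 kΩ.
Loaded-divider output: V_out = 9.39 × 0.2693 = 2.529 V.

V_out ≈ 2.53 V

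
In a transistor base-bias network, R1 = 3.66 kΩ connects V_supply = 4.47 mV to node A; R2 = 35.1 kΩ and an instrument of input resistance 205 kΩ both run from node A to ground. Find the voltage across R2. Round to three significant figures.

V_out ≈ 3.98 mV

R2 ‖ R_L = (35.1 × 205)/(35.1 + 205) = 29.97 kΩ.
Now apply the divider: V_out = 4.47 × 0.8912 = 3.984 mV.
(Unloaded it would be 4.05 mV; the load pulls it down.)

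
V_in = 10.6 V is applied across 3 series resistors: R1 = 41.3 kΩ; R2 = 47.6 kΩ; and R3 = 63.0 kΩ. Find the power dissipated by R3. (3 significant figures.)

P ≈ 0.307 mW

Series current I = V_in/ΣR = 10.6/151.9 = 0.06978 mA.
P = I²R = 0.004870 × 63.0 = 0.3068 mW.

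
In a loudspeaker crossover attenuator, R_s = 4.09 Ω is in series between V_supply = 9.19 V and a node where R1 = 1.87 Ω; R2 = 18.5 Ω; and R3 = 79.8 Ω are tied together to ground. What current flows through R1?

Parallel bank: R_p = 1/(1/1.87 + 1/18.5 + 1/79.8) = 1.663 Ω.
V_A by voltage divider: V_A = 9.19 × 1.663/(4.09 + 1.663) = 2.656 V.
I(R1) = V_A / R1 = 2.656/1.87 = 1.421 A.
(Check via current divider: I_total = 1.597 A; share G_k/ΣG = 0.8893 → same result.)

I ≈ 1.42 A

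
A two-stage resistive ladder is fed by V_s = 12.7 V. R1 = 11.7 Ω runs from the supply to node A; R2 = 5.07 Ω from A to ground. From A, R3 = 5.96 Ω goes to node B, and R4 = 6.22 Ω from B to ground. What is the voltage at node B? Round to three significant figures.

V_B ≈ 1.52 V

The second stage (R3 + R4 = 12.18 Ω) loads node A in parallel with R2.
R2 ‖ (R3+R4) = 3.580 Ω.
V_A = 12.7 × 3.580/(11.7 + 3.580) = 2.975 V.
Stage 2 is unloaded, so V_B = V_A · R4/(R3+R4) = 2.975 × 6.22/12.18 = 1.519 V.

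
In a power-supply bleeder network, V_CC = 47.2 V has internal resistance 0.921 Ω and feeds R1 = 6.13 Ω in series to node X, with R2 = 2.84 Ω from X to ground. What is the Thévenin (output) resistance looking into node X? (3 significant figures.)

R1' = 0.921 + 6.13 = 7.051 Ω (source resistance + R1).
Zeroing V_CC shorts the top of R1' to ground, so R_th = R1' ‖ R2 = 2.025 Ω.

R_th ≈ 2.02 Ω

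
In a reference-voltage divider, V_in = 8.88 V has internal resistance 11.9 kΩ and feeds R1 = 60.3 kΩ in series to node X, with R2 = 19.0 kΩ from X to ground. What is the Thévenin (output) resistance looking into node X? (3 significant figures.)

R_th ≈ 15.0 kΩ

R1' = 11.9 + 60.3 = 72.20 kΩ (source resistance + R1).
Looking into X with the source shorted: R_th = R1'·R2/(R1'+R2) = 72.20 × 19.0/91.20 = 15.04 kΩ.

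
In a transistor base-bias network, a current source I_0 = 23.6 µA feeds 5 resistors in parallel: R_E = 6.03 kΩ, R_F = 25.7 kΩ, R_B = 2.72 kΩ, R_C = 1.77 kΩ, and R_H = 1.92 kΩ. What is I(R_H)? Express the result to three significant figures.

I ≈ 7.41 µA

ΣG = 1/6.03 + 1/25.7 + 1/2.72 + 1/1.77 + 1/1.92 = 1.658.
Current divider: I(R_H) = I_0 · G_k/ΣG = 23.6 × (0.5208/1.658) = 23.6 × 0.3141 = 7.413 µA.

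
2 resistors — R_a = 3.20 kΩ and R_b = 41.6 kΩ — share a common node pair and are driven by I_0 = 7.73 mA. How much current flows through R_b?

For two parallel branches, I_k = I_0 · (other R)/(sum of R).
I(R_b) = 7.73 × 3.20/(3.20 + 41.6) = 7.73 × 0.07143 = 0.5521 mA.

I ≈ 0.552 mA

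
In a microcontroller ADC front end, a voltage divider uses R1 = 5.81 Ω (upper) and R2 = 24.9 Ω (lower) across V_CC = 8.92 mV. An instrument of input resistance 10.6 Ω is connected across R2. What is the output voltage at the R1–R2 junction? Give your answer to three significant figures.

V_out ≈ 5.01 mV

First combine the lower leg with the load: R2 ‖ R_L = 7.435 Ω.
Then V_out = V_CC · R2'/(R1 + R2') = 8.92 × 7.435/13.24 = 5.007 mV.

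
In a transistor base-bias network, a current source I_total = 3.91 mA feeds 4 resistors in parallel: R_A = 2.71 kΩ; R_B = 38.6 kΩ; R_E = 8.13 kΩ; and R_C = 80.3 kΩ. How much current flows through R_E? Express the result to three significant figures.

Total conductance ΣG = 1/2.71 + 1/38.6 + 1/8.13 + 1/80.3 = 0.5304 (units of 1/kΩ).
By the current-divider rule, I = I_total · G_k/ΣG = 3.91 × 0.2319 = 0.9068 mA.

I ≈ 0.907 mA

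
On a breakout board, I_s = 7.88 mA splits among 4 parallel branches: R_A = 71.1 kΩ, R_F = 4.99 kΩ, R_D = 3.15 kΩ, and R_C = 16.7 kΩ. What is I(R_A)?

I ≈ 0.187 mA

Total conductance ΣG = 1/71.1 + 1/4.99 + 1/3.15 + 1/16.7 = 0.5918 (units of 1/kΩ).
R_A takes the fraction G_k/ΣG = 0.01406/0.5918 = 0.02377, so I = 7.88 × 0.02377 = 0.1873 mA.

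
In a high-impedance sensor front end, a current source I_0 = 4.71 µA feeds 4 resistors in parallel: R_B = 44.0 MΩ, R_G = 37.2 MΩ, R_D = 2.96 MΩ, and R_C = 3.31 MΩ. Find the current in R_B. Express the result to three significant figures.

ΣG = 1/44.0 + 1/37.2 + 1/2.96 + 1/3.31 = 0.6896.
R_B takes the fraction G_k/ΣG = 0.02273/0.6896 = 0.03296, so I = 4.71 × 0.03296 = 0.1552 µA.

I ≈ 0.155 µA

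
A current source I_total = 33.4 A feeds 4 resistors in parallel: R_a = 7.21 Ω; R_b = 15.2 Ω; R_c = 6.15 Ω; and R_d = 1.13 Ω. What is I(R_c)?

ΣG = 1/7.21 + 1/15.2 + 1/6.15 + 1/1.13 = 1.252.
By the current-divider rule, I = I_total · G_k/ΣG = 33.4 × 0.1299 = 4.338 A.

I ≈ 4.34 A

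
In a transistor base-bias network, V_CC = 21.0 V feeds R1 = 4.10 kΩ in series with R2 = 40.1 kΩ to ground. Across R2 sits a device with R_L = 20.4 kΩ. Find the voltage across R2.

V_out ≈ 16.1 V

First combine the lower leg with the load: R2 ‖ R_L = 13.52 kΩ.
Now apply the divider: V_out = 21.0 × 0.7673 = 16.11 V.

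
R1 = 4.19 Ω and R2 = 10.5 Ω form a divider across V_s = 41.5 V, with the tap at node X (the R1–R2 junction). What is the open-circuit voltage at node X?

V_th ≈ 29.7 V

V_th is the unloaded tap voltage: V_s · R2/(R1+R2) = 41.5 × 0.7148 = 29.66 V.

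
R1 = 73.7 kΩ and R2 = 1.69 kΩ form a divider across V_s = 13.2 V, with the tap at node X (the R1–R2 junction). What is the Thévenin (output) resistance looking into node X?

With V_s suppressed (replaced by a short), R_th = R1 ‖ R2 = (73.70 × 1.69)/(73.70 + 1.69) = 1.652 kΩ.

R_th ≈ 1.65 kΩ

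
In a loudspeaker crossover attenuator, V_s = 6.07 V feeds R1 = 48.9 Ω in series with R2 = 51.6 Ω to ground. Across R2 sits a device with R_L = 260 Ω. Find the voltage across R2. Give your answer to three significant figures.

First combine the lower leg with the load: R2 ‖ R_L = 43.06 Ω.
Then V_out = V_s · R2'/(R1 + R2') = 6.07 × 43.06/91.96 = 2.842 V.

V_out ≈ 2.84 V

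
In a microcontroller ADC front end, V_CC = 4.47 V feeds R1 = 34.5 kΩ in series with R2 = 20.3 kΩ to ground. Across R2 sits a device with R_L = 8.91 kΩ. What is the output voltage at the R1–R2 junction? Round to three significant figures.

R2 ‖ R_L = (20.3 × 8.91)/(20.3 + 8.91) = 6.192 kΩ.
Then V_out = V_CC · R2'/(R1 + R2') = 4.47 × 6.192/40.69 = 0.6802 V.

V_out ≈ 0.680 V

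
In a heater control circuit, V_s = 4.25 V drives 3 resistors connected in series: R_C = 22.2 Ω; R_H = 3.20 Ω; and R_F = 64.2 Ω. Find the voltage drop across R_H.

ΣR = 22.2 + 3.20 + 64.2 = 89.60 Ω.
Voltage divider: V = V_s · (3.200 / 89.60) = 4.25 × 0.03571 = 0.1518 V.

V ≈ 0.152 V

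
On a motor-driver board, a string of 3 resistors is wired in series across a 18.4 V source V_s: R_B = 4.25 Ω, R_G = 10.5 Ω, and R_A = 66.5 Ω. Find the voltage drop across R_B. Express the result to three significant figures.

Series total: ΣR = 4.25 + 10.5 + 66.5 = 81.25 Ω.
V = V_s · R/ΣR = 18.4 × 0.05231 = 0.9625 V.

V ≈ 0.962 V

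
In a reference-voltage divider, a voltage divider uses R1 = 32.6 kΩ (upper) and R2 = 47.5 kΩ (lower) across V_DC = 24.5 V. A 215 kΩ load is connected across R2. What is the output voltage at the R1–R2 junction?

V_out ≈ 13.3 V

First combine the lower leg with the load: R2 ‖ R_L = 38.90 kΩ.
Then V_out = V_DC · R2'/(R1 + R2') = 24.5 × 38.90/71.50 = 13.33 V.
(Unloaded it would be 14.5 V; the load pulls it down.)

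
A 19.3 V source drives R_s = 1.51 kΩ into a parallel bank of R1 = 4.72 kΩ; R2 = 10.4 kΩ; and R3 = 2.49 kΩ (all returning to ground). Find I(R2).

I ≈ 0.896 mA

Combine the parallel branches: R_p = (1/4.72 + 1/10.4 + 1/2.49)⁻¹ = 1.409 kΩ.
V_A = 19.3 × 1.409/2.919 = 9.317 V.
I(R2) = V_A / R2 = 9.317/10.4 = 0.8958 mA.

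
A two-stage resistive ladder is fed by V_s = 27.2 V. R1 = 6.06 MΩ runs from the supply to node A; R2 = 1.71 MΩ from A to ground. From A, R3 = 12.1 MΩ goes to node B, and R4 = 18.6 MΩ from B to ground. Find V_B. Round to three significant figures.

The second stage (R3 + R4 = 30.70 MΩ) loads node A in parallel with R2.
Effective lower resistance at A: R2 ‖ 30.70 = 1.620 MΩ.
So V_A = 27.2 × 0.2109 = 5.737 V.
Stage 2 is unloaded, so V_B = V_A · R4/(R3+R4) = 5.737 × 18.6/30.70 = 3.476 V.

V_B ≈ 3.48 V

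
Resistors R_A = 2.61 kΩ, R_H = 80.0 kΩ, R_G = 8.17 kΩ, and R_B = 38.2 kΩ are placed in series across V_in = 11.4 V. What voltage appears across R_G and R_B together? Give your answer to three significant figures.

V ≈ 4.10 V

Series total: ΣR = 2.61 + 80.0 + 8.17 + 38.2 = 129.0 kΩ.
R_{R_G..R_B} = 8.17 + 38.2 = 46.37 kΩ.
V = V_in · R/ΣR = 11.4 × 0.3595 = 4.098 V.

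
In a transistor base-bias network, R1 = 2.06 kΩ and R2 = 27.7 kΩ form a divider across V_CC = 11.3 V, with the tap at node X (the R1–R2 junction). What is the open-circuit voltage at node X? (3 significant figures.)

V_th ≈ 10.5 V

V_th is the unloaded tap voltage: V_CC · R2/(R1+R2) = 11.3 × 0.9308 = 10.52 V.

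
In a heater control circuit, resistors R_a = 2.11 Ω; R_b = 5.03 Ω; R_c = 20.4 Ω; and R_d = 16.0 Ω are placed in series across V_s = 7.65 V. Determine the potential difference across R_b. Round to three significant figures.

Total series resistance ΣR = 2.11 + 5.03 + 20.4 + 16.0 = 43.54 Ω.
By the voltage-divider rule, V = 7.65 × 5.030/43.54 = 0.8838 V.

V ≈ 0.884 V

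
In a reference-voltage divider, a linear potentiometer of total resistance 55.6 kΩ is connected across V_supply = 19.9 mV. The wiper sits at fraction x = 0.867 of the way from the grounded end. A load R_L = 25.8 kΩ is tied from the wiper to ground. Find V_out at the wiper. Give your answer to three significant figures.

V_out ≈ 13.8 mV

Lower segment x·R_p = 48.21 kΩ; upper segment (1−x)·R_p = 7.395 kΩ.
Lower segment in parallel with the load: 48.21 ‖ 25.8 = 16.81 kΩ.
Then V_out = V_supply · 16.81/(7.395 + 16.81) = 13.82 mV.
(Unloaded: V_out = x·V_supply = 17.3 mV.)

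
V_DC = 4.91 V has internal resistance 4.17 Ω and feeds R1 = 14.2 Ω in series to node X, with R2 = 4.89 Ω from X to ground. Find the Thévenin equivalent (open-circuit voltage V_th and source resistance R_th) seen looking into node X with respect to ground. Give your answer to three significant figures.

R1' = 4.17 + 14.2 = 18.37 Ω (source resistance + R1).
With X open, the divider is unloaded: V_th = 4.91 × 4.89/23.26 = 1.032 V.
Looking into X with the source shorted: R_th = R1'·R2/(R1'+R2) = 18.37 × 4.89/23.26 = 3.862 Ω.

V_th ≈ 1.03 V, R_th ≈ 3.86 Ω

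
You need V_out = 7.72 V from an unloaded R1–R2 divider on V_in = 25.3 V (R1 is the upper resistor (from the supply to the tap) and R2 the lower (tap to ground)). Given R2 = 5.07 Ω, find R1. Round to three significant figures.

R1 ≈ 11.5 Ω

The divider ratio is R2/(R1+R2) = 7.72/25.3 = 0.3051.
So R1 = R2 · (V_in/V_out − 1) = 5.07 × (25.3/7.72 − 1) = 5.07 × 2.277 = 11.55 Ω.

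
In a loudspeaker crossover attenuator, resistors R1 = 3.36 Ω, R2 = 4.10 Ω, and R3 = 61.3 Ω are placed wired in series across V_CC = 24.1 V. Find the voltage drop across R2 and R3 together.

V ≈ 22.9 V

Total series resistance ΣR = 3.36 + 4.10 + 61.3 = 68.76 Ω.
R_{R2..R3} = 4.10 + 61.3 = 65.40 Ω.
By the voltage-divider rule, V = 24.1 × 65.40/68.76 = 22.92 V.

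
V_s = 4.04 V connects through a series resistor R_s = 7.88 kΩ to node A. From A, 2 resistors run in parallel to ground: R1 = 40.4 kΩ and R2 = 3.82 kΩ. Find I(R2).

I ≈ 0.325 mA

Combine the parallel branches: R_p = (1/40.4 + 1/3.82)⁻¹ = 3.490 kΩ.
V_A = 4.04 × 3.490/11.37 = 1.240 V.
I(R2) = V_A / R2 = 1.240/3.82 = 0.3246 mA.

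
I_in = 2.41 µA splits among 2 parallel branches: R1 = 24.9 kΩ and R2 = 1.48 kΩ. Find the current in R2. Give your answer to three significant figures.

I ≈ 2.27 µA

For two parallel branches, I_k = I_in · (other R)/(sum of R).
I(R2) = 2.41 × 24.9/(24.9 + 1.48) = 2.41 × 0.9439 = 2.275 µA.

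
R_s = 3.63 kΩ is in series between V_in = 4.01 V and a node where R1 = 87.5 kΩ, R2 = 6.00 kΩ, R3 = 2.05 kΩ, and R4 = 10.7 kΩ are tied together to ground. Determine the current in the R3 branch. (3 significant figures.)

I ≈ 0.521 mA

Parallel bank: R_p = 1/(1/87.5 + 1/6.00 + 1/2.05 + 1/10.7) = 1.317 kΩ.
V_A = 4.01 × 1.317/4.947 = 1.067 V.
Branch current I = V_A/R3 = 1.067/2.05 = 0.5207 mA.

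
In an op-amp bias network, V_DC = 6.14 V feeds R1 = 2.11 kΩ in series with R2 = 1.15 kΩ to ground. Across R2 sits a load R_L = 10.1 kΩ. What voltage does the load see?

R2 ‖ R_L = (1.15 × 10.1)/(1.15 + 10.1) = 1.032 kΩ.
Voltage divider with the loaded lower leg: V_out = 6.14 × 1.032/(2.11 + 1.032) = 6.14 × 0.3285 = 2.017 V.

V_out ≈ 2.02 V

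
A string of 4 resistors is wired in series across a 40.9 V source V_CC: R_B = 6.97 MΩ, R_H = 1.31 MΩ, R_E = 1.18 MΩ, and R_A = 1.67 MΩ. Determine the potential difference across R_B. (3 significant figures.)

ΣR = 6.97 + 1.31 + 1.18 + 1.67 = 11.13 MΩ.
V = V_CC · R/ΣR = 40.9 × 0.6262 = 25.61 V.

V ≈ 25.6 V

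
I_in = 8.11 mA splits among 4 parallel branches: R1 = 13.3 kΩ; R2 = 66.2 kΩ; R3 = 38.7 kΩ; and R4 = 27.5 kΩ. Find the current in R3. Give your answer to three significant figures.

Total conductance ΣG = 1/13.3 + 1/66.2 + 1/38.7 + 1/27.5 = 0.1525 (units of 1/kΩ).
R3 takes the fraction G_k/ΣG = 0.02584/0.1525 = 0.1694, so I = 8.11 × 0.1694 = 1.374 mA.

I ≈ 1.37 mA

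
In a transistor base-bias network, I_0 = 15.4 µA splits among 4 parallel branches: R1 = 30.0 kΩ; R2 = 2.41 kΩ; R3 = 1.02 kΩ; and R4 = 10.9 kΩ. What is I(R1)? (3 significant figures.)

Conductances: ΣG = 1/30.0 + 1/2.41 + 1/1.02 + 1/10.9 = 1.520 (1/kΩ).
Current divider: I(R1) = I_0 · G_k/ΣG = 15.4 × (0.03333/1.520) = 15.4 × 0.02192 = 0.3376 µA.

I ≈ 0.338 µA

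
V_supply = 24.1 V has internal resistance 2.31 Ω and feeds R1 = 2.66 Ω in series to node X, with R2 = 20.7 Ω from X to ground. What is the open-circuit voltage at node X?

R1' = 2.31 + 2.66 = 4.970 Ω (source resistance + R1).
V_th is the unloaded tap voltage: V_supply · R2/(R1'+R2) = 24.1 × 0.8064 = 19.43 V.

V_th ≈ 19.4 V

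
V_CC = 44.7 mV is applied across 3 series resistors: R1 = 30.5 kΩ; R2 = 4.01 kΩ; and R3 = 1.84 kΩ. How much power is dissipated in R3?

The common current is I = 44.7/36.35 = 1.230 µA.
P(R3) = I²·R3 = (1.230)² × 1.84 = 2.782 nW.

P ≈ 2.78 nW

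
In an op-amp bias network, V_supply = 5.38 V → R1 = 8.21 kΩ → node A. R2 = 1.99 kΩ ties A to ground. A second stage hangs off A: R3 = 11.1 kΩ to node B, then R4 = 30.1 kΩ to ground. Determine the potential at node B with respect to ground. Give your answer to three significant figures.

V_B ≈ 0.738 V

Node A sees R2 in parallel with the series input of stage 2, R3 + R4 = 41.20 kΩ.
Effective lower resistance at A: R2 ‖ 41.20 = 1.898 kΩ.
So V_A = 5.38 × 0.1878 = 1.010 V.
Stage 2 is unloaded, so V_B = V_A · R4/(R3+R4) = 1.010 × 30.1/41.20 = 0.7381 V.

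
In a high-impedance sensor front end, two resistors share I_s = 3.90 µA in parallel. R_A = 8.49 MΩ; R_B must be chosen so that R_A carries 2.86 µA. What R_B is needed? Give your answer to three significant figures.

R_B ≈ 23.3 MΩ

The fraction through R_A equals R_B/(R_A+R_B).
With f = 0.7333, R_B = R_A · f/(1−f) = 8.49 × 2.750 = 23.35 MΩ.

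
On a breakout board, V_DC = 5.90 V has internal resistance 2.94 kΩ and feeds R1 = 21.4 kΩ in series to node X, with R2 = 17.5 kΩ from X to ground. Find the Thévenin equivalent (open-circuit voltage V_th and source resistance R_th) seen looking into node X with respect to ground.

R1' = 2.94 + 21.4 = 24.34 kΩ (source resistance + R1).
V_th is the unloaded tap voltage: V_DC · R2/(R1'+R2) = 5.90 × 0.4183 = 2.468 V.
With V_DC suppressed (replaced by a short), R_th = R1' ‖ R2 = (24.34 × 17.5)/(24.34 + 17.5) = 10.18 kΩ.

V_th ≈ 2.47 V, R_th ≈ 10.2 kΩ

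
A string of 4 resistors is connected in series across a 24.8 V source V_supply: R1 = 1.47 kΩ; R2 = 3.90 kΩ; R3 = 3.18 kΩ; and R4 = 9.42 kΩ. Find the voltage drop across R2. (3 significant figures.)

V ≈ 5.38 V

Total series resistance ΣR = 1.47 + 3.90 + 3.18 + 9.42 = 17.97 kΩ.
By the voltage-divider rule, V = 24.8 × 3.900/17.97 = 5.382 V.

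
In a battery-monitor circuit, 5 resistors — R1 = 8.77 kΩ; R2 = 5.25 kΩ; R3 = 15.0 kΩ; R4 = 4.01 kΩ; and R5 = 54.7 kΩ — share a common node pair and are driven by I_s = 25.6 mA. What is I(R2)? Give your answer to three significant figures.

Conductances: ΣG = 1/8.77 + 1/5.25 + 1/15.0 + 1/4.01 + 1/54.7 = 0.6388 (1/kΩ).
Current divider: I(R2) = I_s · G_k/ΣG = 25.6 × (0.1905/0.6388) = 25.6 × 0.2982 = 7.633 mA.

I ≈ 7.63 mA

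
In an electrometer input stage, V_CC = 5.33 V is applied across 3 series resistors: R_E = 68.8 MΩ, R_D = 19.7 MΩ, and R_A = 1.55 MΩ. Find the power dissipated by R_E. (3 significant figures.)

P ≈ 0.241 µW

Series current I = V_CC/ΣR = 5.33/90.05 = 0.05919 µA.
V(R_E) = I·R = 4.072 V; P = V·I = 4.072 × 0.05919 = 0.2410 µW.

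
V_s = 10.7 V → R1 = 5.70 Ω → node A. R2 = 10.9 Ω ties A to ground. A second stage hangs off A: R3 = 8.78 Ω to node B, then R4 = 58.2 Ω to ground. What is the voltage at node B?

Looking into the second stage from A: R3 + R4 = 66.98 Ω appears in parallel with R2.
Effective lower resistance at A: R2 ‖ 66.98 = 9.374 Ω.
First divider: V_A = V_s · 9.374/(5.70 + 9.374) = 6.654 V.
Stage 2 is unloaded, so V_B = V_A · R4/(R3+R4) = 6.654 × 58.2/66.98 = 5.782 V.

V_B ≈ 5.78 V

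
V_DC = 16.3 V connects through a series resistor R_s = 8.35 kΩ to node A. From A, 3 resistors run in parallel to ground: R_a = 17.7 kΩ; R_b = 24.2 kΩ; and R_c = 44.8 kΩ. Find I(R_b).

I ≈ 0.336 mA

Parallel bank: R_p = 1/(1/17.7 + 1/24.2 + 1/44.8) = 8.324 kΩ.
V_A by voltage divider: V_A = 16.3 × 8.324/(8.35 + 8.324) = 8.137 V.
I(R_b) = V_A / R_b = 8.137/24.2 = 0.3362 mA.
(Check via current divider: I_total = 0.9776 mA; share G_k/ΣG = 0.3439 → same result.)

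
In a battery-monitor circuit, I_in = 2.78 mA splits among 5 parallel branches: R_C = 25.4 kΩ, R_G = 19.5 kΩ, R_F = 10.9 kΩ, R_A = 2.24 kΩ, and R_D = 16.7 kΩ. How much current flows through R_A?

I ≈ 1.80 mA

ΣG = 1/25.4 + 1/19.5 + 1/10.9 + 1/2.24 + 1/16.7 = 0.6887.
By the current-divider rule, I = I_in · G_k/ΣG = 2.78 × 0.6482 = 1.802 mA.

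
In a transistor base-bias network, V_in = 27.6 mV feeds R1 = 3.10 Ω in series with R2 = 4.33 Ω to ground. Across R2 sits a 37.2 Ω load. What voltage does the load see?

V_out ≈ 15.3 mV

First combine the lower leg with the load: R2 ‖ R_L = 3.879 Ω.
Then V_out = V_in · R2'/(R1 + R2') = 27.6 × 3.879/6.979 = 15.34 mV.
(Unloaded it would be 16.1 mV; the load pulls it down.)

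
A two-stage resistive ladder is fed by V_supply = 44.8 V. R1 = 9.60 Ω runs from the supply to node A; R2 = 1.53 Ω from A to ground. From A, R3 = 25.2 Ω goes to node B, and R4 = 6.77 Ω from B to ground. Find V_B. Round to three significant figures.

V_B ≈ 1.25 V

The second stage (R3 + R4 = 31.97 Ω) loads node A in parallel with R2.
Effective lower resistance at A: R2 ‖ 31.97 = 1.460 Ω.
First divider: V_A = V_supply · 1.460/(9.60 + 1.460) = 5.914 V.
Stage 2 is unloaded, so V_B = V_A · R4/(R3+R4) = 5.914 × 6.77/31.97 = 1.252 V.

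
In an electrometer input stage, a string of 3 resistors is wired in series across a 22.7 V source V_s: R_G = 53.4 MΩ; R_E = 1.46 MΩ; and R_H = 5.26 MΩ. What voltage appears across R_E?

ΣR = 53.4 + 1.46 + 5.26 = 60.12 MΩ.
V = V_s · R/ΣR = 22.7 × 0.02428 = 0.5513 V.

V ≈ 0.551 V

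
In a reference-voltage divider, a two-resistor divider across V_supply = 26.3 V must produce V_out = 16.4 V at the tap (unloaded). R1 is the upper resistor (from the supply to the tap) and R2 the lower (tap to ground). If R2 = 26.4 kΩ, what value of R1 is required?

R1 ≈ 15.9 kΩ

The divider ratio is R2/(R1+R2) = 16.4/26.3 = 0.6236.
So R1 = R2 · (V_supply/V_out − 1) = 26.4 × (26.3/16.4 − 1) = 26.4 × 0.6037 = 15.94 kΩ.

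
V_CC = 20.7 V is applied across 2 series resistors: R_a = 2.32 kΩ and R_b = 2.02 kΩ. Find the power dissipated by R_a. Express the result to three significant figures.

P ≈ 52.8 mW

ΣR = 4.340 kΩ → I = 20.7/4.340 = 4.770 mA.
P(R_a) = I²·R_a = (4.770)² × 2.32 = 52.78 mW.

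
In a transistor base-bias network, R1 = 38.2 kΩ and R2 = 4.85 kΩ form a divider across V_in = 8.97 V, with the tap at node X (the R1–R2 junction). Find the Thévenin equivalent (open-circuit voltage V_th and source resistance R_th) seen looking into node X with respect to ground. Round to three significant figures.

Open-circuit (no load on X): V_th = V_in · R2/(R1 + R2) = 8.97 × 4.85/(38.20 + 4.85) = 1.011 V.
Zeroing V_in shorts the top of R1 to ground, so R_th = R1 ‖ R2 = 4.304 kΩ.

V_th ≈ 1.01 V, R_th ≈ 4.30 kΩ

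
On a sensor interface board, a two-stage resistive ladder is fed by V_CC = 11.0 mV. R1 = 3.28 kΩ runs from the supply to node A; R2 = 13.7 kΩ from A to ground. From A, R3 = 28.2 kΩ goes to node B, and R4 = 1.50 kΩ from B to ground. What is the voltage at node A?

Node A sees R2 in parallel with the series input of stage 2, R3 + R4 = 29.70 kΩ.
R2 ‖ (R3+R4) = 9.375 kΩ.
So V_A = 11.0 × 0.7408 = 8.149 mV.

V_A ≈ 8.15 mV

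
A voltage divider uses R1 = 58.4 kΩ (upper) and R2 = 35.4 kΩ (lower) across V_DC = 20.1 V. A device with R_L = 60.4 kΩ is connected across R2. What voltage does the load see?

First combine the lower leg with the load: R2 ‖ R_L = 22.32 kΩ.
Voltage divider with the loaded lower leg: V_out = 20.1 × 22.32/(58.4 + 22.32) = 20.1 × 0.2765 = 5.558 V.

V_out ≈ 5.56 V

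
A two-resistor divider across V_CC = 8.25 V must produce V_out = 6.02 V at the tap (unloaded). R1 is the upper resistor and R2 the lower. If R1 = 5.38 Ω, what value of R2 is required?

R2 ≈ 14.5 Ω

Required fraction k = V_out/V_CC = 0.7297.
R2 = R1 · 0.7297/(1 − 0.7297) = 14.52 Ω.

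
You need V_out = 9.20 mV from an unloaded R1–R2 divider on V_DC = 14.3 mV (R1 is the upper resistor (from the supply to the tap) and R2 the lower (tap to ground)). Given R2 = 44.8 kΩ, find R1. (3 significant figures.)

R1 ≈ 24.8 kΩ

The divider ratio is R2/(R1+R2) = 9.20/14.3 = 0.6434.
So R1 = R2 · (V_DC/V_out − 1) = 44.8 × (14.3/9.20 − 1) = 44.8 × 0.5543 = 24.83 kΩ.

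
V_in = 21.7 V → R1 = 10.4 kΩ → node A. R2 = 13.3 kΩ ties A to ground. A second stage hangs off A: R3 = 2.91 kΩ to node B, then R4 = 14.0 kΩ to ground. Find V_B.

V_B ≈ 7.50 V

Node A sees R2 in parallel with the series input of stage 2, R3 + R4 = 16.91 kΩ.
Effective lower resistance at A: R2 ‖ 16.91 = 7.445 kΩ.
First divider: V_A = V_in · 7.445/(10.4 + 7.445) = 9.053 V.
Stage 2 is unloaded, so V_B = V_A · R4/(R3+R4) = 9.053 × 14.0/16.91 = 7.495 V.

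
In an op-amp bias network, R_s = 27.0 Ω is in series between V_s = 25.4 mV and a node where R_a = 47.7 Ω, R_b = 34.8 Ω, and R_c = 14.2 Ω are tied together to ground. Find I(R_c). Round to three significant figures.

Combine the parallel branches: R_p = (1/47.7 + 1/34.8 + 1/14.2)⁻¹ = 8.325 Ω.
V_A by voltage divider: V_A = 25.4 × 8.325/(27.0 + 8.325) = 5.986 mV.
I(R_c) = V_A / R_c = 5.986/14.2 = 0.4215 mA.

I ≈ 0.422 mA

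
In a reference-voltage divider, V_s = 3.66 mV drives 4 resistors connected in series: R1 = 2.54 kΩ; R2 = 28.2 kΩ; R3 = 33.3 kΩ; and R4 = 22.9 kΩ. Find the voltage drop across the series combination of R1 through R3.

Series total: ΣR = 2.54 + 28.2 + 33.3 + 22.9 = 86.94 kΩ.
R_{R1..R3} = 2.54 + 28.2 + 33.3 = 64.04 kΩ.
Voltage divider: V = V_s · (64.04 / 86.94) = 3.66 × 0.7366 = 2.696 mV.

V ≈ 2.70 mV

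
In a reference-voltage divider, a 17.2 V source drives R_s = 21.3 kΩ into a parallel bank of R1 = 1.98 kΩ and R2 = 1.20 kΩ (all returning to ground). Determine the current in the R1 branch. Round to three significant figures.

Equivalent of the parallel group: R_p = 0.7472 kΩ.
V_A by voltage divider: V_A = 17.2 × 0.7472/(21.3 + 0.7472) = 0.5829 V.
I(R1) = V_A / R1 = 0.5829/1.98 = 0.2944 mA.
(Equivalently: I_total = 0.7801 mA, then current-divider fraction G_k/ΣG = 0.3774.)

I ≈ 0.294 mA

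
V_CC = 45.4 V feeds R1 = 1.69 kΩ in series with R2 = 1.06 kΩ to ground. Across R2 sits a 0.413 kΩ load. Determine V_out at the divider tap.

First combine the lower leg with the load: R2 ‖ R_L = 0.2972 kΩ.
Now apply the divider: V_out = 45.4 × 0.1496 = 6.790 V.

V_out ≈ 6.79 V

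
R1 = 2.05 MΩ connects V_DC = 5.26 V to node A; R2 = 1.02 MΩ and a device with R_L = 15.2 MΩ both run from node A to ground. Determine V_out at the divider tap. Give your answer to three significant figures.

R2 ‖ R_L = (1.02 × 15.2)/(1.02 + 15.2) = 0.9559 MΩ.
Then V_out = V_DC · R2'/(R1 + R2') = 5.26 × 0.9559/3.006 = 1.673 V.

V_out ≈ 1.67 V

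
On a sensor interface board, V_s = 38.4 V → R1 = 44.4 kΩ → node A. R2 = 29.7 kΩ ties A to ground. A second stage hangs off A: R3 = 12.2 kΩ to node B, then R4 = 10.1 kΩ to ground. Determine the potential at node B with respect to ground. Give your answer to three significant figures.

The second stage (R3 + R4 = 22.30 kΩ) loads node A in parallel with R2.
R2 ‖ (R3+R4) = 12.74 kΩ.
First divider: V_A = V_s · 12.74/(44.4 + 12.74) = 8.560 V.
Stage 2 is unloaded, so V_B = V_A · R4/(R3+R4) = 8.560 × 10.1/22.30 = 3.877 V.

V_B ≈ 3.88 V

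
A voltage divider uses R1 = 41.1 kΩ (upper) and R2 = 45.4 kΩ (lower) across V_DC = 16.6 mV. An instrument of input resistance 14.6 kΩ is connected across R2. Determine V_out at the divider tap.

V_out ≈ 3.52 mV

R2 ‖ R_L = (45.4 × 14.6)/(45.4 + 14.6) = 11.05 kΩ.
Then V_out = V_DC · R2'/(R1 + R2') = 16.6 × 11.05/52.15 = 3.517 mV.
(Unloaded it would be 8.71 mV; the load pulls it down.)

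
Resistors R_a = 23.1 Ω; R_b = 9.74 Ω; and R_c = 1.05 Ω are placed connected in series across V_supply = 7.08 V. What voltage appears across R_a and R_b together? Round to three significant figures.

V ≈ 6.86 V

Total series resistance ΣR = 23.1 + 9.74 + 1.05 = 33.89 Ω.
R_{R_a..R_b} = 23.1 + 9.74 = 32.84 Ω.
V = V_supply · R/ΣR = 7.08 × 0.9690 = 6.861 V.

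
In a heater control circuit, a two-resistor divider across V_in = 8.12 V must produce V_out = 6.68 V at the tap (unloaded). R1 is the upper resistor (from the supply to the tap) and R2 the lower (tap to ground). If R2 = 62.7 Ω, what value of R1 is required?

R1 ≈ 13.5 Ω

V_out/V_in = R2/(R1+R2) = 0.8227.
Rearranging, R1 = R2·(1−k)/k = 62.7 × 0.2156 = 13.52 Ω.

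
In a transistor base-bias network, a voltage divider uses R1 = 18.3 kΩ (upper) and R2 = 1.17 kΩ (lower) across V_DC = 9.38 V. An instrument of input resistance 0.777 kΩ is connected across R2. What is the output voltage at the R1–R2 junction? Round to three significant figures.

R2 ‖ R_L = (1.17 × 0.777)/(1.17 + 0.777) = 0.4669 kΩ.
Now apply the divider: V_out = 9.38 × 0.02488 = 0.2334 V.
(Unloaded it would be 0.564 V; the load pulls it down.)

V_out ≈ 0.233 V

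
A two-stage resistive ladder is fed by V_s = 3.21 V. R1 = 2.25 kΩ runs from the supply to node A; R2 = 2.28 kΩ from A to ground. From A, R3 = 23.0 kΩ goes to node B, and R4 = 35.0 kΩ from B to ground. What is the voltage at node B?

V_B ≈ 0.956 V

Looking into the second stage from A: R3 + R4 = 58.00 kΩ appears in parallel with R2.
Effective lower resistance at A: R2 ‖ 58.00 = 2.194 kΩ.
So V_A = 3.21 × 0.4937 = 1.585 V.
Stage 2 is unloaded, so V_B = V_A · R4/(R3+R4) = 1.585 × 35.0/58.00 = 0.9563 V.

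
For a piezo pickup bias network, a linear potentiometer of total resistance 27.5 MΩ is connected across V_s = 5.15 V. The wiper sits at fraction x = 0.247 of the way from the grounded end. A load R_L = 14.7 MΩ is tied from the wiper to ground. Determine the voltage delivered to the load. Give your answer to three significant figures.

V_out ≈ 0.944 V

The pot divides into 20.71 MΩ above the wiper and 6.792 MΩ below.
R_L loads the lower segment: effective lower R = 4.646 MΩ.
Then V_out = V_s · 4.646/(20.71 + 4.646) = 0.9437 V.
(Unloaded: V_out = x·V_s = 1.27 V.)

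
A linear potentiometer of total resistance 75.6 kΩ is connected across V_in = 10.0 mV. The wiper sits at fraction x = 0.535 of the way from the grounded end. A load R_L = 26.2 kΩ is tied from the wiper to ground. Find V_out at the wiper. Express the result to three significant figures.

V_out ≈ 3.11 mV

Lower segment x·R_p = 40.45 kΩ; upper segment (1−x)·R_p = 35.15 kΩ.
R_L loads the lower segment: effective lower R = 15.90 kΩ.
Then V_out = V_in · 15.90/(35.15 + 15.90) = 3.114 mV.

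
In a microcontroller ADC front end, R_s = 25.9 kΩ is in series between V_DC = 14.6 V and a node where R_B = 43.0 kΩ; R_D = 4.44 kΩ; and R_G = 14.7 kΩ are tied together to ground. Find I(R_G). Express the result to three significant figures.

I ≈ 0.108 mA

Equivalent of the parallel group: R_p = 3.159 kΩ.
V_A by voltage divider: V_A = 14.6 × 3.159/(25.9 + 3.159) = 1.587 V.
Branch current I = V_A/R_G = 1.587/14.7 = 0.1080 mA.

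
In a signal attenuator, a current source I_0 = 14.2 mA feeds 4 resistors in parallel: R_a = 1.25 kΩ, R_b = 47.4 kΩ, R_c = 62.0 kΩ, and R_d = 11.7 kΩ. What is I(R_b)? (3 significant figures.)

I ≈ 0.325 mA

Conductances: ΣG = 1/1.25 + 1/47.4 + 1/62.0 + 1/11.7 = 0.9227 (1/kΩ).
By the current-divider rule, I = I_0 · G_k/ΣG = 14.2 × 0.02286 = 0.3247 mA.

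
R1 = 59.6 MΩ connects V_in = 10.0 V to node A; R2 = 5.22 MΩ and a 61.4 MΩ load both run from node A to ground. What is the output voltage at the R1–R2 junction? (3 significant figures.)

V_out ≈ 0.747 V

R2 ‖ R_L = (5.22 × 61.4)/(5.22 + 61.4) = 4.811 MΩ.
Voltage divider with the loaded lower leg: V_out = 10.0 × 4.811/(59.6 + 4.811) = 10.0 × 0.07469 = 0.7469 V.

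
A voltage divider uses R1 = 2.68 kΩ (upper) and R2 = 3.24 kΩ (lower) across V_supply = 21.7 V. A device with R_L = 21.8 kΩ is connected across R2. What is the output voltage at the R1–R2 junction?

The load sits in parallel with R2, giving an effective lower resistance R2' = R2·R_L/(R2+R_L) = 2.821 kΩ.
Then V_out = V_supply · R2'/(R1 + R2') = 21.7 × 2.821/5.501 = 11.13 V.

V_out ≈ 11.1 V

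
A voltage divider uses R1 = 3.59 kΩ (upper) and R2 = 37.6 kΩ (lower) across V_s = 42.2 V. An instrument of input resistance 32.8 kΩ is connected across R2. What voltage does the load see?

V_out ≈ 35.0 V

The load sits in parallel with R2, giving an effective lower resistance R2' = R2·R_L/(R2+R_L) = 17.52 kΩ.
Voltage divider with the loaded lower leg: V_out = 42.2 × 17.52/(3.59 + 17.52) = 42.2 × 0.8299 = 35.02 V.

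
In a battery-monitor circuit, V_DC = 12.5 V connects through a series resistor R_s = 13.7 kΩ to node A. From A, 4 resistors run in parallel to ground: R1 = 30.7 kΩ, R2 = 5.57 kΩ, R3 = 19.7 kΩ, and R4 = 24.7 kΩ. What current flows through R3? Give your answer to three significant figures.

I ≈ 0.123 mA

Parallel bank: R_p = 1/(1/30.7 + 1/5.57 + 1/19.7 + 1/24.7) = 3.296 kΩ.
V_A = 12.5 × 3.296/17.00 = 2.424 V.
Branch current I = V_A/R3 = 2.424/19.7 = 0.1231 mA.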